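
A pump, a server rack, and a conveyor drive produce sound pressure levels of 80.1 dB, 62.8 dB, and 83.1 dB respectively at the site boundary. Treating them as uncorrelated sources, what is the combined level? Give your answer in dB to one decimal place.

84.9 dB

Incoherent sources combine by intensity addition: L_total = 10·log₁₀(Σ 10^(L_i/10)).
Σ 10^(L/10) = 10^(80.1/10) + 10^(62.8/10) + 10^(83.1/10) = 3.084e+08.
L_total = 10·log₁₀(3.084e+08) = 84.89 dB.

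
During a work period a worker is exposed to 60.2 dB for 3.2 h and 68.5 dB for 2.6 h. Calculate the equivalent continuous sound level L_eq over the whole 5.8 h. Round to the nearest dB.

66 dB

The energy average is taken in the linear domain: L_eq = 10·log₁₀[(Σ tᵢ·10^(Lᵢ/10))/T], T = 5.8 h.
Σ tᵢ·10^(Lᵢ/10) = 3.2·10^(60.2/10) + 2.6·10^(68.5/10) = 2.176e+07.
L_eq = 10·log₁₀(2.176e+07/5.8) = 65.74 dB.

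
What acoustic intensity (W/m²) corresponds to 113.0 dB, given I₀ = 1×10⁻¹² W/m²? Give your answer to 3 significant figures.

I/I₀ = 10^(113.0/10) = 1.995e+11, so I = 1.995e+11 × 10⁻¹² W/m².

0.200 W/m²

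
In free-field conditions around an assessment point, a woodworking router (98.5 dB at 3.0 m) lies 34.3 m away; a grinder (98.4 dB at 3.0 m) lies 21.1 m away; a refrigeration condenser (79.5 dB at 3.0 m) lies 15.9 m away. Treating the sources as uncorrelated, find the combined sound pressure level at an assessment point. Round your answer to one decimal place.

First find each source's level at the receiver (point-source: −20·log₁₀(r/r_ref)), then combine on an intensity basis.
woodworking router: 98.5 − 20·log₁₀(34.3/3.0) = 98.5 − 21.16 = 77.34 dB.
grinder: 98.4 − 20·log₁₀(21.1/3.0) = 98.4 − 16.94 = 81.46 dB.
refrigeration condenser: 79.5 − 20·log₁₀(15.9/3.0) = 79.5 − 14.49 = 65.01 dB.
Σ 10^(L/10) = 1.972e+08 → L_total = 10·log₁₀(1.972e+08) = 82.95 dB.

82.9 dB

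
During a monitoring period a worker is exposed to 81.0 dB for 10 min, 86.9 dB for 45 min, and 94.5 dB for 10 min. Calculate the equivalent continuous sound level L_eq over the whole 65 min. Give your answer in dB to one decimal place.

L_eq = 10·log₁₀[(1/T)·Σ tᵢ·10^(Lᵢ/10)] with T = 65 min.
Σ tᵢ·10^(Lᵢ/10) = 10·10^(81.0/10) + 45·10^(86.9/10) + 10·10^(94.5/10) = 5.148e+10.
L_eq = 10·log₁₀(5.148e+10/65) = 88.99 dB.

89.0 dB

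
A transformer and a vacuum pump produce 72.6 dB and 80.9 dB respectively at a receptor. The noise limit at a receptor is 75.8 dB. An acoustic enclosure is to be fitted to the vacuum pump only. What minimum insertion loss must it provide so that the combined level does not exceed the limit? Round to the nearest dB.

8 dB

The untreated sources together contribute 10^(72.6/10) = 1.820e+07, i.e. 72.60 dB.
To meet 75.8 dB overall, the treated vacuum pump may contribute at most 10^(75.8/10) − 1.820e+07 = 1.982e+07, i.e. 72.97 dB.
So the vacuum pump must be reduced from 80.9 to 72.97 dB: IL = 7.93 dB.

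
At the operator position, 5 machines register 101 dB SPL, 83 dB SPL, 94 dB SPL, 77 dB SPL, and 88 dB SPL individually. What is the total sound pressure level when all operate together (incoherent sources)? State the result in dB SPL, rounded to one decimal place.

102.0 dB SPL

For uncorrelated sources the intensities add, so convert each level to linear form, sum, and take 10·log₁₀ of the total.
Σ 10^(L/10) = 10^(101/10) + 10^(83/10) + 10^(94/10) + 10^(77/10) + 10^(88/10) = 1.598e+10.
L_total = 10·log₁₀(1.598e+10) = 102.04 dB SPL.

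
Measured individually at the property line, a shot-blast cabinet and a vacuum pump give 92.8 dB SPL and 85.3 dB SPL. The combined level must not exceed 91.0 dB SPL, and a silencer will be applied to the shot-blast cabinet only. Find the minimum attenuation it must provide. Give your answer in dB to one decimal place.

Fixed contribution from the other source: Σ 10^(L/10) = 10^(85.3/10) = 3.388e+08 (85.30 dB SPL).
The limit corresponds to 10^(91.0/10) = 1.259e+09; subtracting the fixed part leaves 9.201e+08 for the shot-blast cabinet, i.e. 89.64 dB SPL.
Required insertion loss = 92.8 − 89.64 = 3.16 dB.

3.2 dB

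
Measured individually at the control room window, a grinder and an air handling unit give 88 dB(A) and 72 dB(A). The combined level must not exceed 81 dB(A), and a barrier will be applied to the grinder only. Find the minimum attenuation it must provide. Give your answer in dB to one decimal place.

7.6 dB

The untreated sources together contribute 10^(72/10) = 1.585e+07, i.e. 72.00 dB(A).
To meet 81 dB(A) overall, the treated grinder may contribute at most 10^(81/10) − 1.585e+07 = 1.100e+08, i.e. 80.42 dB(A).
Required insertion loss = 88 − 80.42 = 7.58 dB.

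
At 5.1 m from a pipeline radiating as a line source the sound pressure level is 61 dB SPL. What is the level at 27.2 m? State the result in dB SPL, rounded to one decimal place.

For a line source, L₂ = L₁ − 10·log₁₀(r₂/r₁).
L₂ = 61 − 10·log₁₀(27.2/5.1) = 61 − 7.270 = 53.73 dB SPL.

53.7 dB SPL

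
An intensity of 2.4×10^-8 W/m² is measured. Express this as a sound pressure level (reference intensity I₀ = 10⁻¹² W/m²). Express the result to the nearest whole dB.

I/I₀ = 2.4×10^-8/10⁻¹² = 2.4×10^4, and L = 10·log₁₀(I/I₀).
L = 10·(0.3802 + 4) = 43.80 dB.

44 dB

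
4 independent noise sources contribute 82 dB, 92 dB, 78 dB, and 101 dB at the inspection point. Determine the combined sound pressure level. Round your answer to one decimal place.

101.6 dB

For uncorrelated sources the intensities add, so convert each level to linear form, sum, and take 10·log₁₀ of the total.
Σ 10^(L/10) = 10^(82/10) + 10^(92/10) + 10^(78/10) + 10^(101/10) = 1.440e+10.
L_total = 10·log₁₀(1.440e+10) = 101.58 dB.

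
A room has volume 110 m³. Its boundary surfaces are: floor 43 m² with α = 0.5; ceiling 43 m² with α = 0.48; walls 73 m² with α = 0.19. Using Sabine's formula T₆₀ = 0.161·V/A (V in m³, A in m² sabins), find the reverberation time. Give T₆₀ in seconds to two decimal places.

0.32 s

A = Σ Sᵢαᵢ = 43·0.5 + 43·0.48 + 73·0.19 = 56.01 m².
T₆₀ = 0.161·V/A = 0.161·110/56.01 = 0.316 s.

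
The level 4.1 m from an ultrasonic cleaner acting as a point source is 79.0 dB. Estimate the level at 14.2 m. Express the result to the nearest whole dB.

Spherical spreading from a point source gives a 20·log₁₀(r₂/r₁) drop.
L₂ = 79.0 − 20·log₁₀(14.2/4.1) = 79.0 − 10.790 = 68.21 dB.

68 dB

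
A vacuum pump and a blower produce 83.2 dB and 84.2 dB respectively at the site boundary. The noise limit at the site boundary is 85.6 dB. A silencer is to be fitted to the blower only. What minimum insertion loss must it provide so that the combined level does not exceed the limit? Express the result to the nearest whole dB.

Everything except the blower sums to 10^(83.2/10) = 2.089e+08 in linear terms, 83.20 dB.
To meet 85.6 dB overall, the treated blower may contribute at most 10^(85.6/10) − 2.089e+08 = 1.541e+08, i.e. 81.88 dB.
So the blower must be reduced from 84.2 to 81.88 dB: IL = 2.32 dB.

2 dB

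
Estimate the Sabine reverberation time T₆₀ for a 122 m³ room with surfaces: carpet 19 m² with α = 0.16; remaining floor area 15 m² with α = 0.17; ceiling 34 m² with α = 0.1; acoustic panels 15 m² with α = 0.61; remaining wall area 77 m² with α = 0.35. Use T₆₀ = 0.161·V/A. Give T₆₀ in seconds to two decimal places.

0.44 s

Total absorption A = 19·0.16 + 15·0.17 + 34·0.1 + 15·0.61 + 77·0.35 = 45.09 m² sabins.
T₆₀ = 0.161·V/A = 0.161·122/45.09 = 0.436 s.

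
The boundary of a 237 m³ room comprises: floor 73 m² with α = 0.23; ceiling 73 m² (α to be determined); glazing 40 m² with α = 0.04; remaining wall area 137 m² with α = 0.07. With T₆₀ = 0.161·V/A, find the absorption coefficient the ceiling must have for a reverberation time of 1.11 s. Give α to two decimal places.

0.09

Required total absorption A = 0.161·237/1.11 = 34.38 m².
Absorption from the other surfaces = 73·0.23 + 40·0.04 + 137·0.07 = 27.98 m², so the ceiling must supply 6.40 m² over 73 m².
α = 6.40/73 = 0.088.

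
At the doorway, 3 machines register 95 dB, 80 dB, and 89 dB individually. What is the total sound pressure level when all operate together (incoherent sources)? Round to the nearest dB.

Incoherent sources combine by intensity addition: L_total = 10·log₁₀(Σ 10^(L_i/10)).
Σ 10^(L/10) = 10^(95/10) + 10^(80/10) + 10^(89/10) = 4.057e+09.
L_total = 10·log₁₀(4.057e+09) = 96.08 dB.

96 dB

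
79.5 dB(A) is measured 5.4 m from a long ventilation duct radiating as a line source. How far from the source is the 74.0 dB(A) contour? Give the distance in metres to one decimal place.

19.2 m

For a line source L₁ − L₂ = 10·log₁₀(r₂/r₁), so r₂ = r₁·10^((L₁−L₂)/10).
r₂ = 5.4·10^((79.5−74.0)/10) = 5.4·10^(5.5/10) = 19.16 m.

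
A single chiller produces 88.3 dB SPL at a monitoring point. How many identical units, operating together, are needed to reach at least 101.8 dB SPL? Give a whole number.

23

N identical sources give L₁ + 10·log₁₀ N, so require 10·log₁₀ N ≥ 101.8 − 88.3 = 13.5 dB.
N ≥ 10^(13.5/10) = 22.387, so N = 23.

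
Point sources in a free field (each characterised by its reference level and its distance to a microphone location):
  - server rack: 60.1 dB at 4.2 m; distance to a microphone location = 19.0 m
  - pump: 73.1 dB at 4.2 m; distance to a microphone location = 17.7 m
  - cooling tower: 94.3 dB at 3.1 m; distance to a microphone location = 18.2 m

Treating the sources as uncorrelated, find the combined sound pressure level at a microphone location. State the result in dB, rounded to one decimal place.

Apply inverse-square spreading to bring every level to the receiver, then sum 10^(L/10).
server rack: 60.1 − 20·log₁₀(19.0/4.2) = 60.1 − 13.11 = 46.99 dB.
pump: 73.1 − 20·log₁₀(17.7/4.2) = 73.1 − 12.49 = 60.61 dB.
cooling tower: 94.3 − 20·log₁₀(18.2/3.1) = 94.3 − 15.37 = 78.93 dB.
Σ 10^(L/10) = 7.929e+07 → L_total = 10·log₁₀(7.929e+07) = 78.99 dB.

79.0 dB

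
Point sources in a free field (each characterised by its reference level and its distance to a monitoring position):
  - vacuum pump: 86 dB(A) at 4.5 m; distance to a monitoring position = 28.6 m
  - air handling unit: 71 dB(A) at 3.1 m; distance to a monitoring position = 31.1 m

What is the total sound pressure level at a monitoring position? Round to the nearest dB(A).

First find each source's level at the receiver (point-source: −20·log₁₀(r/r_ref)), then combine on an intensity basis.
vacuum pump: 86 − 20·log₁₀(28.6/4.5) = 86 − 16.06 = 69.94 dB(A).
air handling unit: 71 − 20·log₁₀(31.1/3.1) = 71 − 20.03 = 50.97 dB(A).
Σ 10^(L/10) = 9.981e+06 → L_total = 10·log₁₀(9.981e+06) = 69.99 dB(A).

70 dB(A)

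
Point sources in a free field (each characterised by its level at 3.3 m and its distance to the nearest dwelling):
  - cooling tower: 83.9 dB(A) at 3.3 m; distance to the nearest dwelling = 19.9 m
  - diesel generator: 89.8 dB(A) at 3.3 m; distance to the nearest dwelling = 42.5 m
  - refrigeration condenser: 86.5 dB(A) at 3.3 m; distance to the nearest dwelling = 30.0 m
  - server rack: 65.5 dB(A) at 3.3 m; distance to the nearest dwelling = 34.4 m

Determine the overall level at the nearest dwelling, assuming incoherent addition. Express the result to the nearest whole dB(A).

Apply inverse-square spreading to bring every level to the receiver, then sum 10^(L/10).
cooling tower: 83.9 − 20·log₁₀(19.9/3.3) = 83.9 − 15.61 = 68.29 dB(A).
diesel generator: 89.8 − 20·log₁₀(42.5/3.3) = 89.8 − 22.20 = 67.60 dB(A).
refrigeration condenser: 86.5 − 20·log₁₀(30.0/3.3) = 86.5 − 19.17 = 67.33 dB(A).
server rack: 65.5 − 20·log₁₀(34.4/3.3) = 65.5 − 20.36 = 45.14 dB(A).
Σ 10^(L/10) = 1.795e+07 → L_total = 10·log₁₀(1.795e+07) = 72.54 dB(A).

73 dB(A)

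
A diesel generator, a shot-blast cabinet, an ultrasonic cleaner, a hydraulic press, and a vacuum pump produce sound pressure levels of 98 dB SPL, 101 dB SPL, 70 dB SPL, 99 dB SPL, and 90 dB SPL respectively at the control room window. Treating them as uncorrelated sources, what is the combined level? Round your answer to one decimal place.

Incoherent sources combine by intensity addition: L_total = 10·log₁₀(Σ 10^(L_i/10)).
Σ 10^(L/10) = 10^(98/10) + 10^(101/10) + 10^(70/10) + 10^(99/10) + 10^(90/10) = 2.785e+10.
L_total = 10·log₁₀(2.785e+10) = 104.45 dB SPL.

104.4 dB SPL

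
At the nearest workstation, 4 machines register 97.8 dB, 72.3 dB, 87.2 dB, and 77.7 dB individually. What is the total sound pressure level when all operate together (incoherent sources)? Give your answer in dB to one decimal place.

Incoherent sources combine by intensity addition: L_total = 10·log₁₀(Σ 10^(L_i/10)).
Σ 10^(L/10) = 10^(97.8/10) + 10^(72.3/10) + 10^(87.2/10) + 10^(77.7/10) = 6.626e+09.
L_total = 10·log₁₀(6.626e+09) = 98.21 dB.

98.2 dB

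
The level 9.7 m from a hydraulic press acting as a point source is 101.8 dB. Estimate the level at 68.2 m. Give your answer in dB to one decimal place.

Point-source attenuation: ΔL = 20·log₁₀(r₂/r₁) = 20·log₁₀(68.2/9.7) = 16.940 dB.
L₂ = 101.8 − 20·log₁₀(68.2/9.7) = 101.8 − 16.940 = 84.86 dB.

84.9 dB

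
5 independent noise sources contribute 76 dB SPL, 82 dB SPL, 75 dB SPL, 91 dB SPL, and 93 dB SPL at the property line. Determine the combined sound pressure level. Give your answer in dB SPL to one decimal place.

95.4 dB SPL

For uncorrelated sources the intensities add, so convert each level to linear form, sum, and take 10·log₁₀ of the total.
Σ 10^(L/10) = 10^(76/10) + 10^(82/10) + 10^(75/10) + 10^(91/10) + 10^(93/10) = 3.484e+09.
L_total = 10·log₁₀(3.484e+09) = 95.42 dB SPL.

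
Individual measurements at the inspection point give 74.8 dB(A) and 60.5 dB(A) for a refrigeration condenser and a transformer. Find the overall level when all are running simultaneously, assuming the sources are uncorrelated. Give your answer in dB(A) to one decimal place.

75.0 dB(A)

For uncorrelated sources the intensities add, so convert each level to linear form, sum, and take 10·log₁₀ of the total.
Σ 10^(L/10) = 10^(74.8/10) + 10^(60.5/10) = 3.132e+07.
L_total = 10·log₁₀(3.132e+07) = 74.96 dB(A).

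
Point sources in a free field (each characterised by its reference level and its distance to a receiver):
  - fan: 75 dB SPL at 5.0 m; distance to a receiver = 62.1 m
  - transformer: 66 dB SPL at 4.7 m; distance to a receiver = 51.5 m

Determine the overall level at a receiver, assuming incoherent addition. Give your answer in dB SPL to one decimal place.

Apply inverse-square spreading to bring every level to the receiver, then sum 10^(L/10).
fan: 75 − 20·log₁₀(62.1/5.0) = 75 − 21.88 = 53.12 dB SPL.
transformer: 66 − 20·log₁₀(51.5/4.7) = 66 − 20.79 = 45.21 dB SPL.
Σ 10^(L/10) = 2.382e+05 → L_total = 10·log₁₀(2.382e+05) = 53.77 dB SPL.

53.8 dB SPL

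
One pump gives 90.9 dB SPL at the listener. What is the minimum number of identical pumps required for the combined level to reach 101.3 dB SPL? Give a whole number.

The shortfall is 101.3 − 90.9 = 10.4 dB, and N units add 10·log₁₀ N, so need 10·log₁₀ N ≥ 10.4.
N ≥ 10^(10.4/10) = 10.965, so N = 11.

11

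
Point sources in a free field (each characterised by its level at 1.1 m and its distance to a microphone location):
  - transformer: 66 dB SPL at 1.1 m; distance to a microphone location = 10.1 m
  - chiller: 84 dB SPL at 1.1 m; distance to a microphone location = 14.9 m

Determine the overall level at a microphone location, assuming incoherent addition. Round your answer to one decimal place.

61.5 dB SPL

Apply inverse-square spreading to bring every level to the receiver, then sum 10^(L/10).
transformer: 66 − 20·log₁₀(10.1/1.1) = 66 − 19.26 = 46.74 dB SPL.
chiller: 84 − 20·log₁₀(14.9/1.1) = 84 − 22.64 = 61.36 dB SPL.
Σ 10^(L/10) = 1.416e+06 → L_total = 10·log₁₀(1.416e+06) = 61.51 dB SPL.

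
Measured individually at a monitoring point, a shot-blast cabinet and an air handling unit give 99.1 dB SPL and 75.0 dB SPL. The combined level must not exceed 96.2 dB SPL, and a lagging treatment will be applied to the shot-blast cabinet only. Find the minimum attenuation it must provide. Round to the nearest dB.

3 dB

Everything except the shot-blast cabinet sums to 10^(75.0/10) = 3.162e+07 in linear terms, 75.00 dB SPL.
The limit corresponds to 10^(96.2/10) = 4.169e+09; subtracting the fixed part leaves 4.137e+09 for the shot-blast cabinet, i.e. 96.17 dB SPL.
Required insertion loss = 99.1 − 96.17 = 2.93 dB.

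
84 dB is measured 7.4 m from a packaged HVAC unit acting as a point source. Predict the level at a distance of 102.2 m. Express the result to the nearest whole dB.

61 dB

Spherical spreading from a point source gives a 20·log₁₀(r₂/r₁) drop.
L₂ = 84 − 20·log₁₀(102.2/7.4) = 84 − 22.804 = 61.20 dB.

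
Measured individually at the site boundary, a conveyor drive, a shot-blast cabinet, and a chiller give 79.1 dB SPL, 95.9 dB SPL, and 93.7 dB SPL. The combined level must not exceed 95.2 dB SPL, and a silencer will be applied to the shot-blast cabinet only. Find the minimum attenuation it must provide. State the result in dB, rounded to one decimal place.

Everything except the shot-blast cabinet sums to 10^(79.1/10) + 10^(93.7/10) = 2.426e+09 in linear terms, 93.85 dB SPL.
The limit corresponds to 10^(95.2/10) = 3.311e+09; subtracting the fixed part leaves 8.858e+08 for the shot-blast cabinet, i.e. 89.47 dB SPL.
Required insertion loss = 95.9 − 89.47 = 6.43 dB.

6.4 dB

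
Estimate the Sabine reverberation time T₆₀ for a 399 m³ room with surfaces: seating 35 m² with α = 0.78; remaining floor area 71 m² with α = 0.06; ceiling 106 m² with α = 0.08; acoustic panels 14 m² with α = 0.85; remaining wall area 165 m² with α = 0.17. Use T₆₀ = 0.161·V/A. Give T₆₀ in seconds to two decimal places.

Summing Sᵢαᵢ: 35·0.78 + 71·0.06 + 106·0.08 + 14·0.85 + 165·0.17 = 79.99 m².
T₆₀ = 0.161 × 399 / 79.99 = 0.803 s.

0.80 s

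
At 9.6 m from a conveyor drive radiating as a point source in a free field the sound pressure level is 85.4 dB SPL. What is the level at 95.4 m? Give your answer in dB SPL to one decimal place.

65.5 dB SPL

Spherical spreading from a point source gives a 20·log₁₀(r₂/r₁) drop.
L₂ = 85.4 − 20·log₁₀(95.4/9.6) = 85.4 − 19.946 = 65.45 dB SPL.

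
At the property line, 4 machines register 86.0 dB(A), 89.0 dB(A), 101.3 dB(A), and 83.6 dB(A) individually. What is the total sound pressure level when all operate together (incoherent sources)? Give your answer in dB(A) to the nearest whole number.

102 dB(A)

Incoherent sources combine by intensity addition: L_total = 10·log₁₀(Σ 10^(L_i/10)).
Σ 10^(L/10) = 10^(86.0/10) + 10^(89.0/10) + 10^(101.3/10) + 10^(83.6/10) = 1.491e+10.
L_total = 10·log₁₀(1.491e+10) = 101.74 dB(A).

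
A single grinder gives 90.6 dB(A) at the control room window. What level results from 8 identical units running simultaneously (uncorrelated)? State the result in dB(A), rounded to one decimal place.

L_total = L₁ + 10·log₁₀ N for N identical incoherent sources.
L_total = 90.6 + 10·log₁₀(8) = 90.6 + 9.031 = 99.63 dB(A).

99.6 dB(A)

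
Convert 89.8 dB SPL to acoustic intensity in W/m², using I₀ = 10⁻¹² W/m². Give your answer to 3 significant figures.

0.000955 W/m²

I = I₀·10^(L/10) = 10⁻¹² × 10^(89.8/10) = 10^(-3.020).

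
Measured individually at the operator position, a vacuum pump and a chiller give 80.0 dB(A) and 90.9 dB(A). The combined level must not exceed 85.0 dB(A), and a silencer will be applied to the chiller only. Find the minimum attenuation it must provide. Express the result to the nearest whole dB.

Fixed contribution from the other source: Σ 10^(L/10) = 10^(80.0/10) = 1.000e+08 (80.00 dB(A)).
To meet 85.0 dB(A) overall, the treated chiller may contribute at most 10^(85.0/10) − 1.000e+08 = 2.162e+08, i.e. 83.35 dB(A).
Required insertion loss = 90.9 − 83.35 = 7.55 dB.

8 dB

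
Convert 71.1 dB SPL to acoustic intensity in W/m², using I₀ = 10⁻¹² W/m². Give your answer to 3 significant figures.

L = 10·log₁₀(I/I₀) ⇒ I = I₀·10^(L/10) = 10⁻¹² × 10^7.11.

1.29e-05 W/m²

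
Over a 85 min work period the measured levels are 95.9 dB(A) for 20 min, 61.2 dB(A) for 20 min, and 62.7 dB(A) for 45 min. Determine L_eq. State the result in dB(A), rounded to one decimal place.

The energy average is taken in the linear domain: L_eq = 10·log₁₀[(Σ tᵢ·10^(Lᵢ/10))/T], T = 85 min.
Σ tᵢ·10^(Lᵢ/10) = 20·10^(95.9/10) + 20·10^(61.2/10) + 45·10^(62.7/10) = 7.792e+10.
L_eq = 10·log₁₀(7.792e+10/85) = 89.62 dB(A).

89.6 dB(A)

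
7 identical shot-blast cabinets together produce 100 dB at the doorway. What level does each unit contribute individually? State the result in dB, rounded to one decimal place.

For N identical incoherent sources L_total = L₁ + 10·log₁₀ N, so L₁ = 100 − 10·log₁₀(7) = 100 − 8.451.

91.5 dB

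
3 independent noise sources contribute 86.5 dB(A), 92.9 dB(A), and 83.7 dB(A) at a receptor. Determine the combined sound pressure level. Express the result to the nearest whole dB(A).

94 dB(A)

Incoherent sources combine by intensity addition: L_total = 10·log₁₀(Σ 10^(L_i/10)).
Σ 10^(L/10) = 10^(86.5/10) + 10^(92.9/10) + 10^(83.7/10) = 2.631e+09.
L_total = 10·log₁₀(2.631e+09) = 94.20 dB(A).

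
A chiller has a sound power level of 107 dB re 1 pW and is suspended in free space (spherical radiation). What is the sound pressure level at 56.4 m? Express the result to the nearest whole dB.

61 dB

Free-field spherical radiation: L_p = L_w − 10·log₁₀(4π·r²), r = 56.4 m.
4π·r² = 3.997e+04 m², 10·log₁₀ of that is 46.018 dB.
L_p = 107 − 46.018 = 60.98 dB.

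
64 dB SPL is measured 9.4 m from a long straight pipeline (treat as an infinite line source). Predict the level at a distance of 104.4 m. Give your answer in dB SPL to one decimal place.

For a line source, L₂ = L₁ − 10·log₁₀(r₂/r₁).
L₂ = 64 − 10·log₁₀(104.4/9.4) = 64 − 10.456 = 53.54 dB SPL.

53.5 dB SPL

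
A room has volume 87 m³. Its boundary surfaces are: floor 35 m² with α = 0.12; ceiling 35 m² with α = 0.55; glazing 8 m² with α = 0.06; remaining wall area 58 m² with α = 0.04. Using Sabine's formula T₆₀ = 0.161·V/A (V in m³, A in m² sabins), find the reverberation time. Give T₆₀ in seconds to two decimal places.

A = Σ Sᵢαᵢ = 35·0.12 + 35·0.55 + 8·0.06 + 58·0.04 = 26.25 m².
T₆₀ = 0.161·V/A = 0.161·87/26.25 = 0.534 s.

0.53 s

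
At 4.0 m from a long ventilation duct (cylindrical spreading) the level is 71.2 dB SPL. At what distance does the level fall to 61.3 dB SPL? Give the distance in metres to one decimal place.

39.1 m

For a line source L₁ − L₂ = 10·log₁₀(r₂/r₁), so r₂ = r₁·10^((L₁−L₂)/10).
r₂ = 4.0·10^((71.2−61.3)/10) = 4.0·10^(9.9/10) = 39.09 m.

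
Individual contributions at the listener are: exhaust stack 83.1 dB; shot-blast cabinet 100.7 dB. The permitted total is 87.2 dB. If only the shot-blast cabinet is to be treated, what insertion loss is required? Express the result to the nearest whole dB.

16 dB

Everything except the shot-blast cabinet sums to 10^(83.1/10) = 2.042e+08 in linear terms, 83.10 dB.
The limit corresponds to 10^(87.2/10) = 5.248e+08; subtracting the fixed part leaves 3.206e+08 for the shot-blast cabinet, i.e. 85.06 dB.
So the shot-blast cabinet must be reduced from 100.7 to 85.06 dB: IL = 15.64 dB.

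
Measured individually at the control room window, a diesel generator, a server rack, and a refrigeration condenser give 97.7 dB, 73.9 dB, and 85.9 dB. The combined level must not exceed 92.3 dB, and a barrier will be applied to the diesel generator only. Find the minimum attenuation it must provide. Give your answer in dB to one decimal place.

Everything except the diesel generator sums to 10^(73.9/10) + 10^(85.9/10) = 4.136e+08 in linear terms, 86.17 dB.
The limit corresponds to 10^(92.3/10) = 1.698e+09; subtracting the fixed part leaves 1.285e+09 for the diesel generator, i.e. 91.09 dB.
So the diesel generator must be reduced from 97.7 to 91.09 dB: IL = 6.61 dB.

6.6 dB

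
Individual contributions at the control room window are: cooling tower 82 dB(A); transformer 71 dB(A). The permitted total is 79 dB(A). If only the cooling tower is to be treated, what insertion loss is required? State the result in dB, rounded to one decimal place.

3.7 dB

Everything except the cooling tower sums to 10^(71/10) = 1.259e+07 in linear terms, 71.00 dB(A).
The limit corresponds to 10^(79/10) = 7.943e+07; subtracting the fixed part leaves 6.684e+07 for the cooling tower, i.e. 78.25 dB(A).
So the cooling tower must be reduced from 82 to 78.25 dB(A): IL = 3.75 dB.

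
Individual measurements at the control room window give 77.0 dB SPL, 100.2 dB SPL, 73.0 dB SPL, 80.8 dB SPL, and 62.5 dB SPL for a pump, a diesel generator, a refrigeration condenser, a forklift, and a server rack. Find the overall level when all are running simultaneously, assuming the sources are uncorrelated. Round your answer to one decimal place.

100.3 dB SPL

For uncorrelated sources the intensities add, so convert each level to linear form, sum, and take 10·log₁₀ of the total.
Σ 10^(L/10) = 10^(77.0/10) + 10^(100.2/10) + 10^(73.0/10) + 10^(80.8/10) + 10^(62.5/10) = 1.066e+10.
L_total = 10·log₁₀(1.066e+10) = 100.28 dB SPL.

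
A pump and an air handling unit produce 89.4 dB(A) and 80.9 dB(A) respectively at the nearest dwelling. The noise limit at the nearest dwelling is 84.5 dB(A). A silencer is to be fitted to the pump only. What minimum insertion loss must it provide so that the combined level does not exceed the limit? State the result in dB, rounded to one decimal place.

Fixed contribution from the other source: Σ 10^(L/10) = 10^(80.9/10) = 1.230e+08 (80.90 dB(A)).
The limit corresponds to 10^(84.5/10) = 2.818e+08; subtracting the fixed part leaves 1.588e+08 for the pump, i.e. 82.01 dB(A).
So the pump must be reduced from 89.4 to 82.01 dB(A): IL = 7.39 dB.

7.4 dB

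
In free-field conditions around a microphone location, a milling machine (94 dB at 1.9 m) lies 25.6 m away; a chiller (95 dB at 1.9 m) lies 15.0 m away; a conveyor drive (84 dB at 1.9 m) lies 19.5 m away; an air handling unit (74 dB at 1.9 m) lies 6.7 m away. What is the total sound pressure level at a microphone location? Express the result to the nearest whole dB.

Apply inverse-square spreading to bring every level to the receiver, then sum 10^(L/10).
milling machine: 94 − 20·log₁₀(25.6/1.9) = 94 − 22.59 = 71.41 dB.
chiller: 95 − 20·log₁₀(15.0/1.9) = 95 − 17.95 = 77.05 dB.
conveyor drive: 84 − 20·log₁₀(19.5/1.9) = 84 − 20.23 = 63.77 dB.
air handling unit: 74 − 20·log₁₀(6.7/1.9) = 74 − 10.95 = 63.05 dB.
Σ 10^(L/10) = 6.898e+07 → L_total = 10·log₁₀(6.898e+07) = 78.39 dB.

78 dB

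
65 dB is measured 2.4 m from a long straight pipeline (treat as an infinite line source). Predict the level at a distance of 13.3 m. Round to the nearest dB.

For a line source, L₂ = L₁ − 10·log₁₀(r₂/r₁).
L₂ = 65 − 10·log₁₀(13.3/2.4) = 65 − 7.436 = 57.56 dB.

58 dB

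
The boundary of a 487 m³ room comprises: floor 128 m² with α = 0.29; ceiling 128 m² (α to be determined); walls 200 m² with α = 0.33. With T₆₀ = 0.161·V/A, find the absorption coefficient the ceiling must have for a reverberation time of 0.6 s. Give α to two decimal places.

From T₆₀ = 0.161·V/A, the target T₆₀ = 0.6 s needs A = 0.161·487/0.6 = 130.68 m².
Absorption from the other surfaces = 128·0.29 + 200·0.33 = 103.12 m², so the ceiling must supply 27.56 m² over 128 m².
α = 27.56/128 = 0.215.

0.22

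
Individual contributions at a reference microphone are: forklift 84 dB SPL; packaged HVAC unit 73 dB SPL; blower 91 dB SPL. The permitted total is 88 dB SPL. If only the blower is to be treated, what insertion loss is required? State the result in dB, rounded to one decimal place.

5.4 dB

The untreated sources together contribute 10^(84/10) + 10^(73/10) = 2.711e+08, i.e. 84.33 dB SPL.
The limit corresponds to 10^(88/10) = 6.310e+08; subtracting the fixed part leaves 3.598e+08 for the blower, i.e. 85.56 dB SPL.
So the blower must be reduced from 91 to 85.56 dB SPL: IL = 5.44 dB.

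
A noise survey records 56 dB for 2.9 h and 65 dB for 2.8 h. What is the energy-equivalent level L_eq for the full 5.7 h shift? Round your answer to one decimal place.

Weight each interval's intensity by its duration and average over T = 5.7 h:
Σ tᵢ·10^(Lᵢ/10) = 2.9·10^(56/10) + 2.8·10^(65/10) = 1.001e+07.
L_eq = 10·log₁₀(1.001e+07/5.7) = 62.45 dB.

62.4 dB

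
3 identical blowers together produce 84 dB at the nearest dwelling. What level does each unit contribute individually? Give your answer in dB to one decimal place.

79.2 dB

Dividing the total intensity by 3 lowers the level by 10·log₁₀ 3 = 4.771 dB: L₁ = 84 − 4.771.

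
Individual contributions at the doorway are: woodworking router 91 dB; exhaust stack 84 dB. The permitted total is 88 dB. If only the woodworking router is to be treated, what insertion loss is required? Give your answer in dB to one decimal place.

Everything except the woodworking router sums to 10^(84/10) = 2.512e+08 in linear terms, 84.00 dB.
To meet 88 dB overall, the treated woodworking router may contribute at most 10^(88/10) − 2.512e+08 = 3.798e+08, i.e. 85.80 dB.
So the woodworking router must be reduced from 91 to 85.80 dB: IL = 5.20 dB.

5.2 dB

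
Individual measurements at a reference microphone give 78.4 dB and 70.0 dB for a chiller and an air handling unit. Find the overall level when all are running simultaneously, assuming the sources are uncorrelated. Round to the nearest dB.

Incoherent sources combine by intensity addition: L_total = 10·log₁₀(Σ 10^(L_i/10)).
Σ 10^(L/10) = 10^(78.4/10) + 10^(70.0/10) = 7.918e+07.
L_total = 10·log₁₀(7.918e+07) = 78.99 dB.

79 dB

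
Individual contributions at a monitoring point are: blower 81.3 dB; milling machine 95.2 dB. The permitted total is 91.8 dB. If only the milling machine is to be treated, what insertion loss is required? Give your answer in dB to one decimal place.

The untreated sources together contribute 10^(81.3/10) = 1.349e+08, i.e. 81.30 dB.
To meet 91.8 dB overall, the treated milling machine may contribute at most 10^(91.8/10) − 1.349e+08 = 1.379e+09, i.e. 91.39 dB.
Required insertion loss = 95.2 − 91.39 = 3.81 dB.

3.8 dB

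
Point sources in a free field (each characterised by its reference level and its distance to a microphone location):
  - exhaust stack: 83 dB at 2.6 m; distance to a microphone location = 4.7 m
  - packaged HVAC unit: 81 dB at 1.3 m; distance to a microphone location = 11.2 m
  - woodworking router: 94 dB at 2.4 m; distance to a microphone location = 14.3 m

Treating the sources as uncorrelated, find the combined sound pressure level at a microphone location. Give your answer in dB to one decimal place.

81.3 dB

First find each source's level at the receiver (point-source: −20·log₁₀(r/r_ref)), then combine on an intensity basis.
exhaust stack: 83 − 20·log₁₀(4.7/2.6) = 83 − 5.14 = 77.86 dB.
packaged HVAC unit: 81 − 20·log₁₀(11.2/1.3) = 81 − 18.71 = 62.29 dB.
woodworking router: 94 − 20·log₁₀(14.3/2.4) = 94 − 15.50 = 78.50 dB.
Σ 10^(L/10) = 1.335e+08 → L_total = 10·log₁₀(1.335e+08) = 81.26 dB.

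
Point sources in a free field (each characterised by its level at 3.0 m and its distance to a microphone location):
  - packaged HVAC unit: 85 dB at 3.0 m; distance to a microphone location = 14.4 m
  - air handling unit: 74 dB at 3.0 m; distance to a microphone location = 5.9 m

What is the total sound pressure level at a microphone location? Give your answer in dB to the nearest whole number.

First find each source's level at the receiver (point-source: −20·log₁₀(r/r_ref)), then combine on an intensity basis.
packaged HVAC unit: 85 − 20·log₁₀(14.4/3.0) = 85 − 13.62 = 71.38 dB.
air handling unit: 74 − 20·log₁₀(5.9/3.0) = 74 − 5.87 = 68.13 dB.
Σ 10^(L/10) = 2.022e+07 → L_total = 10·log₁₀(2.022e+07) = 73.06 dB.

73 dB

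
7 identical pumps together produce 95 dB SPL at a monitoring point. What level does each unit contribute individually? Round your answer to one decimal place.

86.5 dB SPL

For N identical incoherent sources L_total = L₁ + 10·log₁₀ N, so L₁ = 95 − 10·log₁₀(7) = 95 − 8.451.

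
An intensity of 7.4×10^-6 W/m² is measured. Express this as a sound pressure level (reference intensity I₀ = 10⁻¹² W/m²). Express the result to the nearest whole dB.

L = 10·log₁₀(I/I₀) = 10·log₁₀(7.4×10^-6/10⁻¹²) = 10·log₁₀(7.4×10^6).
L = 10·(0.8692 + 6) = 68.69 dB.

69 dB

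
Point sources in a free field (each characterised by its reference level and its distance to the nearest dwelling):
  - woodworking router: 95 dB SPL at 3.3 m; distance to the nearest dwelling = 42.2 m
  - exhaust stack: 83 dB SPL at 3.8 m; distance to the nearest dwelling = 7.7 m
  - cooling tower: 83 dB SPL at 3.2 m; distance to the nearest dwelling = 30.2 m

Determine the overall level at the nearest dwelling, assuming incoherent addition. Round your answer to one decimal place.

First find each source's level at the receiver (point-source: −20·log₁₀(r/r_ref)), then combine on an intensity basis.
woodworking router: 95 − 20·log₁₀(42.2/3.3) = 95 − 22.14 = 72.86 dB SPL.
exhaust stack: 83 − 20·log₁₀(7.7/3.8) = 83 − 6.13 = 76.87 dB SPL.
cooling tower: 83 − 20·log₁₀(30.2/3.2) = 83 − 19.50 = 63.50 dB SPL.
Σ 10^(L/10) = 7.017e+07 → L_total = 10·log₁₀(7.017e+07) = 78.46 dB SPL.

78.5 dB SPL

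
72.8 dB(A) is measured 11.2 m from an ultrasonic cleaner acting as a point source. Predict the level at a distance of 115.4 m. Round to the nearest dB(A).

53 dB(A)

Spherical spreading from a point source gives a 20·log₁₀(r₂/r₁) drop.
L₂ = 72.8 − 20·log₁₀(115.4/11.2) = 72.8 − 20.260 = 52.54 dB(A).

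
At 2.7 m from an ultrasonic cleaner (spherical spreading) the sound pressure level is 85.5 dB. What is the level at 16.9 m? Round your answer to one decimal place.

Point-source attenuation: ΔL = 20·log₁₀(r₂/r₁) = 20·log₁₀(16.9/2.7) = 15.930 dB.
L₂ = 85.5 − 20·log₁₀(16.9/2.7) = 85.5 − 15.930 = 69.57 dB.

69.6 dB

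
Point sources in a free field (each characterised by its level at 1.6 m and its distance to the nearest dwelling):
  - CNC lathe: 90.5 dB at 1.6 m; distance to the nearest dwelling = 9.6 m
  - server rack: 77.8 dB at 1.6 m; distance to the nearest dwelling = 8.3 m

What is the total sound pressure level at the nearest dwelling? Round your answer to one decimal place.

First find each source's level at the receiver (point-source: −20·log₁₀(r/r_ref)), then combine on an intensity basis.
CNC lathe: 90.5 − 20·log₁₀(9.6/1.6) = 90.5 − 15.56 = 74.94 dB.
server rack: 77.8 − 20·log₁₀(8.3/1.6) = 77.8 − 14.30 = 63.50 dB.
Σ 10^(L/10) = 3.341e+07 → L_total = 10·log₁₀(3.341e+07) = 75.24 dB.

75.2 dB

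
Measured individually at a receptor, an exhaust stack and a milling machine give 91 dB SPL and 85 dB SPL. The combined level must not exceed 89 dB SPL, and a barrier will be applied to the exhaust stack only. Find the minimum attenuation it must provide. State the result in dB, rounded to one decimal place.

Everything except the exhaust stack sums to 10^(85/10) = 3.162e+08 in linear terms, 85.00 dB SPL.
To meet 89 dB SPL overall, the treated exhaust stack may contribute at most 10^(89/10) − 3.162e+08 = 4.781e+08, i.e. 86.80 dB SPL.
So the exhaust stack must be reduced from 91 to 86.80 dB SPL: IL = 4.20 dB.

4.2 dB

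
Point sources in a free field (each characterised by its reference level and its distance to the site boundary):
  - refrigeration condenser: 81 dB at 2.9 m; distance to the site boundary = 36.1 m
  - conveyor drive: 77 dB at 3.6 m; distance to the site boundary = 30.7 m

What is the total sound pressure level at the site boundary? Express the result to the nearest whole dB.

62 dB

First find each source's level at the receiver (point-source: −20·log₁₀(r/r_ref)), then combine on an intensity basis.
refrigeration condenser: 81 − 20·log₁₀(36.1/2.9) = 81 − 21.90 = 59.10 dB.
conveyor drive: 77 − 20·log₁₀(30.7/3.6) = 77 − 18.62 = 58.38 dB.
Σ 10^(L/10) = 1.502e+06 → L_total = 10·log₁₀(1.502e+06) = 61.77 dB.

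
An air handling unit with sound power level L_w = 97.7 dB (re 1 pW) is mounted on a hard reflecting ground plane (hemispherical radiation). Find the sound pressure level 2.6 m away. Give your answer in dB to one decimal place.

L_p = L_w − 10·log₁₀(2π·r²) with r = 2.6 m.
2π·r² = 42.47 m², 10·log₁₀ of that is 16.281 dB.
L_p = 97.7 − 16.281 = 81.42 dB.

81.4 dB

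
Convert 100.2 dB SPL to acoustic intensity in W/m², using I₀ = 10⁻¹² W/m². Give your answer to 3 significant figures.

0.0105 W/m²

I/I₀ = 10^(100.2/10) = 1.047e+10, so I = 1.047e+10 × 10⁻¹² W/m².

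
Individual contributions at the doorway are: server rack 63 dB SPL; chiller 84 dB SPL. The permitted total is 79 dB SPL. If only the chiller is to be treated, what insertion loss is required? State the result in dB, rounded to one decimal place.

Fixed contribution from the other source: Σ 10^(L/10) = 10^(63/10) = 1.995e+06 (63.00 dB SPL).
The limit corresponds to 10^(79/10) = 7.943e+07; subtracting the fixed part leaves 7.744e+07 for the chiller, i.e. 78.89 dB SPL.
Required insertion loss = 84 − 78.89 = 5.11 dB.

5.1 dB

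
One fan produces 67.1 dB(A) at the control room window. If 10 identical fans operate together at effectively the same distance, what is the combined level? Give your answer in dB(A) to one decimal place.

N identical incoherent sources raise the level by 10·log₁₀ N.
L_total = 67.1 + 10·log₁₀(10) = 67.1 + 10.000 = 77.10 dB(A).

77.1 dB(A)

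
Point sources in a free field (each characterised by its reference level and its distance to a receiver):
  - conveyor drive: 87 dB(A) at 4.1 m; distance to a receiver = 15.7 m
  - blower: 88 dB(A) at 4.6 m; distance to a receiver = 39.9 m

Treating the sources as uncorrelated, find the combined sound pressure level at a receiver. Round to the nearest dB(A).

76 dB(A)

Apply inverse-square spreading to bring every level to the receiver, then sum 10^(L/10).
conveyor drive: 87 − 20·log₁₀(15.7/4.1) = 87 − 11.66 = 75.34 dB(A).
blower: 88 − 20·log₁₀(39.9/4.6) = 88 − 18.76 = 69.24 dB(A).
Σ 10^(L/10) = 4.257e+07 → L_total = 10·log₁₀(4.257e+07) = 76.29 dB(A).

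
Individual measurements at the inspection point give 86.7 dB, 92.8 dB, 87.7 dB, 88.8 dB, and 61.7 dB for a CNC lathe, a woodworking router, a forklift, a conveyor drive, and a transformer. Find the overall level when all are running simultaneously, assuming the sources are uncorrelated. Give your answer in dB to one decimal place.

For uncorrelated sources the intensities add, so convert each level to linear form, sum, and take 10·log₁₀ of the total.
Σ 10^(L/10) = 10^(86.7/10) + 10^(92.8/10) + 10^(87.7/10) + 10^(88.8/10) + 10^(61.7/10) = 3.722e+09.
L_total = 10·log₁₀(3.722e+09) = 95.71 dB.

95.7 dB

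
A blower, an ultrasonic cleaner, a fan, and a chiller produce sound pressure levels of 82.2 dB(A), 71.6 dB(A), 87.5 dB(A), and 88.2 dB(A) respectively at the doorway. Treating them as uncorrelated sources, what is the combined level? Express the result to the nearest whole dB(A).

Incoherent sources combine by intensity addition: L_total = 10·log₁₀(Σ 10^(L_i/10)).
Σ 10^(L/10) = 10^(82.2/10) + 10^(71.6/10) + 10^(87.5/10) + 10^(88.2/10) = 1.403e+09.
L_total = 10·log₁₀(1.403e+09) = 91.47 dB(A).

91 dB(A)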